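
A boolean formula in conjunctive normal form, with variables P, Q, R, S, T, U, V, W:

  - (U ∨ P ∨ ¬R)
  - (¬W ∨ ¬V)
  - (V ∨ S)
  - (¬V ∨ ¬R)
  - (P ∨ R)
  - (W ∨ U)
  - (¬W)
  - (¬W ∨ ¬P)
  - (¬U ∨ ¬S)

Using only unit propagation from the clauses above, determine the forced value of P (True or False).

Unit clause (¬W) sets W = False.
From (W ∨ U) and W = False: U = True.
(¬U ∨ ¬S): since U = True, the clause reduces to (¬S). S = False.
(S ∨ V): since S = False, the clause reduces to (V). V = True.
(¬V ∨ ¬R) with V = True leaves only ¬R, so R = False.
(R ∨ P): since R = False, the clause reduces to (P). P = True.

True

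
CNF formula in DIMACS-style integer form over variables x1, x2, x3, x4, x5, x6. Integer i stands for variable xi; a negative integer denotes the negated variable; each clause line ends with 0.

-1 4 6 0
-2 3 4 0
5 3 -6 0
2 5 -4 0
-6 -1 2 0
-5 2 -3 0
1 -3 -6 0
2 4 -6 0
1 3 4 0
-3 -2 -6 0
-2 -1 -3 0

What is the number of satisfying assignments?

Case analysis on x2 and x3:
  x2=T, x3=T: remaining (x1,x4,x5,x6) ∈ {(F,F,F,F); (F,F,T,F); (F,T,F,F); (F,T,T,F)} — 4.
  x2=T, x3=F: x1 free; 3 ways for (x4,x5,x6) × 2^1 = 6.
  x2=F, x3=T: remaining (x1,x4,x5,x6) ∈ {(F,F,F,F)} — 1.
  x2=F, x3=F: remaining (x1,x4,x5,x6) ∈ {(F,T,T,F); (F,T,T,T); (T,T,T,F)} — 3.
Total: 4 + 6 + 1 + 3 = 14.

14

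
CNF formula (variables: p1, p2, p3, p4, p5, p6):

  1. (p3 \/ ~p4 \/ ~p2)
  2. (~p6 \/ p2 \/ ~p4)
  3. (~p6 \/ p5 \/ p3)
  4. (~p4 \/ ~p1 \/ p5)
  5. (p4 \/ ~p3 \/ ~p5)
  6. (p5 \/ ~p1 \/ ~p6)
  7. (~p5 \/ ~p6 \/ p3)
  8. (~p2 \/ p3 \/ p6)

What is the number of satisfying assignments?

22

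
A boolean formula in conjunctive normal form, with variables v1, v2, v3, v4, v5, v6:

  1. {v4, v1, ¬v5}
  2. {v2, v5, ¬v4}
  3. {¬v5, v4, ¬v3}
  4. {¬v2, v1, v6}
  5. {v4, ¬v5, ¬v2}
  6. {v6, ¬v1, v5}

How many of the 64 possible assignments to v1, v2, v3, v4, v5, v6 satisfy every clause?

Case analysis on v5 and v4:
  v5=1, v4=1: v3 free; 7 ways for (v1,v2,v6) × 2^1 = 14.
  v5=1, v4=0: remaining (v1,v2,v3,v6) ∈ {(1,0,0,0); (1,0,0,1)} — 2.
  v5=0, v4=1: remaining (v1,v2,v3,v6) ∈ {(0,1,0,1); (0,1,1,1); (1,1,0,1); (1,1,1,1)} — 4.
  v5=0, v4=0: v3 free; 5 ways for (v1,v2,v6) × 2^1 = 10.
Total: 14 + 2 + 4 + 10 = 30.

30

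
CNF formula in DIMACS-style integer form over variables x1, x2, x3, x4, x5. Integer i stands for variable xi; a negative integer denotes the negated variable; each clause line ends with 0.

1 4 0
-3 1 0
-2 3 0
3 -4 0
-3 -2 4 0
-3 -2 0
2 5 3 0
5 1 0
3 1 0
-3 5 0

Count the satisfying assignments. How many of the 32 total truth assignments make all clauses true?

3

The models are:
  x1=1 x2=0 x3=0 x4=0 x5=1
  x1=1 x2=0 x3=1 x4=0 x5=1
  x1=1 x2=0 x3=1 x4=1 x5=1
Count: 3.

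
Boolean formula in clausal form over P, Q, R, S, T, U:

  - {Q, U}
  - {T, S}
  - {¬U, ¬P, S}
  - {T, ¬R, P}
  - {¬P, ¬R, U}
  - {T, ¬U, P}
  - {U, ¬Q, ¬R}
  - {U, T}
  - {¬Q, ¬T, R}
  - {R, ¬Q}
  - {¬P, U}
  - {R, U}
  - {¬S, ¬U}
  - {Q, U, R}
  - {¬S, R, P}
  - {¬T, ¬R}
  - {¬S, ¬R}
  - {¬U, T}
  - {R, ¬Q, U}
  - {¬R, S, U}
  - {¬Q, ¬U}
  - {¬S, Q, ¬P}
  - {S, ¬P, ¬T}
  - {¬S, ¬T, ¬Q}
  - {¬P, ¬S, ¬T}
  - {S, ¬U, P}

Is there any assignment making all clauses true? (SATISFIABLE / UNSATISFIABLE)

U = True:
  propagation gives S=False, T=True, P=False; an empty clause results — contradiction.
U = False:
  propagation gives Q=True, R=False; an empty clause results — contradiction.
Every branch closes, so no satisfying assignment exists.

UNSATISFIABLE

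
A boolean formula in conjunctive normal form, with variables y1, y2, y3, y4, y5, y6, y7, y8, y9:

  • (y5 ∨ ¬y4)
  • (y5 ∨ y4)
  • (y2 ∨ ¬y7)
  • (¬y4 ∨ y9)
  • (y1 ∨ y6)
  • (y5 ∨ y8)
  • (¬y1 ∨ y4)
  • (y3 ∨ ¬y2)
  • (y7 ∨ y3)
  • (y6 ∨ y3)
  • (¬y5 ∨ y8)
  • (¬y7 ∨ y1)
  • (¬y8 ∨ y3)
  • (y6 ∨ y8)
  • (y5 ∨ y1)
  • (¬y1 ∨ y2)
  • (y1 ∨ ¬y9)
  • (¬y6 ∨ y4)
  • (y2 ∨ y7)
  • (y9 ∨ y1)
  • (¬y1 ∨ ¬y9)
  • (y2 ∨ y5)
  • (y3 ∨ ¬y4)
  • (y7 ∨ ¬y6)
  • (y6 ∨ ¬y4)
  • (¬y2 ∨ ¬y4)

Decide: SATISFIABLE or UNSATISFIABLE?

y1 = True:
  propagation gives y4=True, y5=True, y9=True; an empty clause results — contradiction.
y1 = False:
  propagation gives y6=True, y7=False; an empty clause results — contradiction.
Every branch closes, so no satisfying assignment exists.

UNSATISFIABLE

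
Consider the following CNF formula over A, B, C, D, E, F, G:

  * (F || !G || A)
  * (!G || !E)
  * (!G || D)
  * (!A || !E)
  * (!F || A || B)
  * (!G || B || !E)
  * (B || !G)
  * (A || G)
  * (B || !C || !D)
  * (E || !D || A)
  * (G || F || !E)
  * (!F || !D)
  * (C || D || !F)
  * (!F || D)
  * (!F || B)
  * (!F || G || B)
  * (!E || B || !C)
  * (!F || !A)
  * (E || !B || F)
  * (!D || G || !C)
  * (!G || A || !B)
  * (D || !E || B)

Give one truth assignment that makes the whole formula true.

Branch on A: take A = True.
  then E is forced to False.
  then F is forced to False.
  then B is forced to False.
  then G is forced to False.
Branch on C: take C = True.
  then D is forced to False.
Every clause has at least one true literal under this assignment.

A = True, B = False, C = True, D = False, E = False, F = False, G = False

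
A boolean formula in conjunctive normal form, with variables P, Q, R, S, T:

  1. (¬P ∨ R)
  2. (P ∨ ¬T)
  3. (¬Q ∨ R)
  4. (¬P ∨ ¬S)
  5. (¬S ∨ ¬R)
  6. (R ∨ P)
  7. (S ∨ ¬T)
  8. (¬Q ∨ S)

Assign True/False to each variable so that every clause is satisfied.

Q occurs only negated in the remaining clauses — set Q = False.
T occurs only negated in the remaining clauses — set T = False.
Try P = True.
  then R is forced to True.
  then S is forced to False.

P=T, Q=F, R=T, S=F, T=F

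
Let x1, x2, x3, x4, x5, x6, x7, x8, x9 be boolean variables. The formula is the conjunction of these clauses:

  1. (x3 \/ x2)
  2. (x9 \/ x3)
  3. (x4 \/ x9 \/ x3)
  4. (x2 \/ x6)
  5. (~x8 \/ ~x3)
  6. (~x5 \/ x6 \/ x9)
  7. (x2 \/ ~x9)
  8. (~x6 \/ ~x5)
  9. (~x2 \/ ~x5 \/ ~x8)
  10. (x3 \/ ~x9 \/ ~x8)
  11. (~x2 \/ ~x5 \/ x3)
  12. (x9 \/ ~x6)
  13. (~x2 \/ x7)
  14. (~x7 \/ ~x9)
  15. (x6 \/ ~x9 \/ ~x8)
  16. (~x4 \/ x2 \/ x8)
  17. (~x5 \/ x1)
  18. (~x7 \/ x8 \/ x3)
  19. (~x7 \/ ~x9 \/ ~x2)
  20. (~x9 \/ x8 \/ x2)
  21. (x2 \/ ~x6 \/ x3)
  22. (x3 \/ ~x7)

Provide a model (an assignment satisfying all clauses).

x1 = 0, x2 = 1, x3 = 1, x4 = 1, x5 = 0, x6 = 0, x7 = 1, x8 = 0, x9 = 0

Check each clause:
  1. (x2 \/ x3) — x2 is true.
  2. (x3 \/ x9) — x3 is true.
  3. (x4 \/ x9 \/ x3) — x3 is true.
  4. (x6 \/ x2) — x2 is true.
  5. (~x3 \/ ~x8) — ~x8 is true.
  6. (x6 \/ ~x5 \/ x9) — ~x5 is true.
  7. (~x9 \/ x2) — x2 is true.
  8. (~x6 \/ ~x5) — ~x6 is true.
  9. (~x2 \/ ~x8 \/ ~x5) — ~x8 is true.
  10. (~x8 \/ x3 \/ ~x9) — ~x8 is true.
  11. (~x2 \/ x3 \/ ~x5) — x3 is true.
  12. (x9 \/ ~x6) — ~x6 is true.
  13. (x7 \/ ~x2) — x7 is true.
  14. (~x7 \/ ~x9) — ~x9 is true.
  15. (~x9 \/ x6 \/ ~x8) — ~x8 is true.
  16. (x8 \/ ~x4 \/ x2) — x2 is true.
  17. (~x5 \/ x1) — ~x5 is true.
  18. (x8 \/ x3 \/ ~x7) — x3 is true.
  19. (~x9 \/ ~x2 \/ ~x7) — ~x9 is true.
  20. (x2 \/ ~x9 \/ x8) — x2 is true.
  21. (x2 \/ x3 \/ ~x6) — x2 is true.
  22. (x3 \/ ~x7) — x3 is true.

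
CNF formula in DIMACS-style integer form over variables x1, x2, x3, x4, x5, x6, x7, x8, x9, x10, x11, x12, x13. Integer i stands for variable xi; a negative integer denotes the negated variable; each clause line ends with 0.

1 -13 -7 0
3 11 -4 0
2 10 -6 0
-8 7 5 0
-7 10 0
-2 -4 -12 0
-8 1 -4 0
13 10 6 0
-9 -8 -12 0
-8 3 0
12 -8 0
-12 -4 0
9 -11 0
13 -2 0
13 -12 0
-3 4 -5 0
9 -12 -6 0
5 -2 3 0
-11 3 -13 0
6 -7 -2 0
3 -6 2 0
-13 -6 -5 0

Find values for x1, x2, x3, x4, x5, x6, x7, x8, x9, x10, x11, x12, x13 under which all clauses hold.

x1 = T, x2 = F, x3 = T, x4 = F, x5 = F, x6 = T, x7 = T, x8 = F, x9 = T, x10 = T, x11 = F, x12 = F, x13 = F

Pure literal: x1 appears only positively; assign x1 = True.
Pure literal: x8 appears only negated; assign x8 = False.
Branch on x2: take x2 = False.
The remaining clauses are satisfied by x3 = True, x4 = False, x5 = False, x6 = True, x7 = True, x9 = True, x10 = True, x11 = False, x12 = False, x13 = False.
Every clause has at least one true literal under this assignment.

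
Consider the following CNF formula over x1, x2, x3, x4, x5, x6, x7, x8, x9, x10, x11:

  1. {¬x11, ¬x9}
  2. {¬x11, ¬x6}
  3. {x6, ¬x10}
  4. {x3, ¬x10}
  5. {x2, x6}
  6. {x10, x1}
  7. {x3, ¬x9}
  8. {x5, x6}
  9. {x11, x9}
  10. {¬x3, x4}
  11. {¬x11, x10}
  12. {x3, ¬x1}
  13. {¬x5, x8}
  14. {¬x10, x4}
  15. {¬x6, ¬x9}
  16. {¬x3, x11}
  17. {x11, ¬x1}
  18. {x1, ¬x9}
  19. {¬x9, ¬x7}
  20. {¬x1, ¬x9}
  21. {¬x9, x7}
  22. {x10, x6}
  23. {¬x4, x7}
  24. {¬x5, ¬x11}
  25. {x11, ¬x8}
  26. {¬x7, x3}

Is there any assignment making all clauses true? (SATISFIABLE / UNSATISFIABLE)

UNSATISFIABLE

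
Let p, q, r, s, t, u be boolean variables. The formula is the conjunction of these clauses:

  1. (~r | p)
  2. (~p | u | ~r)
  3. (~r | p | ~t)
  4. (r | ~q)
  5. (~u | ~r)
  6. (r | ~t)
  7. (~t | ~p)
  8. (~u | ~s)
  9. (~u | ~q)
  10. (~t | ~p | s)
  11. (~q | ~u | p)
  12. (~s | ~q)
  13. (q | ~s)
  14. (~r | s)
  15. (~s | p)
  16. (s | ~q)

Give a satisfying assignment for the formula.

p=T, q=F, r=F, s=F, t=F, u=T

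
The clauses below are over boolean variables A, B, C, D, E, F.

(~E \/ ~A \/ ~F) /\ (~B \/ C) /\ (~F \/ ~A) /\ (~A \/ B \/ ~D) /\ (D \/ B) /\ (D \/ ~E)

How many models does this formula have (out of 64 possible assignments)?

17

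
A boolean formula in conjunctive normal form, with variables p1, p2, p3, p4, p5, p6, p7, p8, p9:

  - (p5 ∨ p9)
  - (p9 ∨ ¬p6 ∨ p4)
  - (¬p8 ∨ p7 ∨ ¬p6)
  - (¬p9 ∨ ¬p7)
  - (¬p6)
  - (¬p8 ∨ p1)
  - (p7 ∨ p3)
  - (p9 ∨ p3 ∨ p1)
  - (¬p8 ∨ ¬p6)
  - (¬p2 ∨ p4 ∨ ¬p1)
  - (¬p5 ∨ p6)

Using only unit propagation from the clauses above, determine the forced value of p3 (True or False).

True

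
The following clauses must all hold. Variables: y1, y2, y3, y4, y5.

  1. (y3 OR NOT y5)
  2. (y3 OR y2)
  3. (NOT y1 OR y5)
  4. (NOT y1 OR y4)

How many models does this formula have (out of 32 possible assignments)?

12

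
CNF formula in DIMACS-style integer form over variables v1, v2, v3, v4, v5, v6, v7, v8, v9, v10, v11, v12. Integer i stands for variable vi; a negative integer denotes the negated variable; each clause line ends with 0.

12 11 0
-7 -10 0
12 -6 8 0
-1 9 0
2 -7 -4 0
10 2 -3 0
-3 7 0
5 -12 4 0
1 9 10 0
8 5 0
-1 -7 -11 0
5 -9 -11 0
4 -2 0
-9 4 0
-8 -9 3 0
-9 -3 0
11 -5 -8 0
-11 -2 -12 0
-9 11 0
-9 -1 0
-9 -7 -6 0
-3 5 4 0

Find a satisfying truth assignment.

v1=False, v2=False, v3=False, v4=False, v5=False, v6=False, v7=False, v8=True, v9=False, v10=True, v11=True, v12=False

v6 occurs only negated in the remaining clauses — set v6 = False.
Try v1 = False.
For the remaining variables, v2 = False, v3 = False, v4 = False, v5 = False, v7 = False, v8 = True, v9 = False, v10 = True, v11 = True, v12 = False works.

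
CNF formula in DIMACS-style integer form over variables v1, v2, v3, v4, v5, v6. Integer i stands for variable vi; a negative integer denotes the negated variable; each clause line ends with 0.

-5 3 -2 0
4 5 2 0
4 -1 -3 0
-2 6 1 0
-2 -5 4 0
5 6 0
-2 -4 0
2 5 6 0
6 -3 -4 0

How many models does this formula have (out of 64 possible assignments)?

Case analysis on v2 and v4:
  v2=1, v4=1: a clause becomes empty — 0.
  v2=1, v4=0: remaining (v1,v3,v5,v6) ∈ {(0,0,0,1); (0,1,0,1); (1,0,0,1)} — 3.
  v2=0, v4=1: v1 free; 5 ways for (v3,v5,v6) × 2^1 = 10.
  v2=0, v4=0: v6 free; 3 ways for (v1,v3,v5) × 2^1 = 6.
Total: 0 + 3 + 10 + 6 = 19.

19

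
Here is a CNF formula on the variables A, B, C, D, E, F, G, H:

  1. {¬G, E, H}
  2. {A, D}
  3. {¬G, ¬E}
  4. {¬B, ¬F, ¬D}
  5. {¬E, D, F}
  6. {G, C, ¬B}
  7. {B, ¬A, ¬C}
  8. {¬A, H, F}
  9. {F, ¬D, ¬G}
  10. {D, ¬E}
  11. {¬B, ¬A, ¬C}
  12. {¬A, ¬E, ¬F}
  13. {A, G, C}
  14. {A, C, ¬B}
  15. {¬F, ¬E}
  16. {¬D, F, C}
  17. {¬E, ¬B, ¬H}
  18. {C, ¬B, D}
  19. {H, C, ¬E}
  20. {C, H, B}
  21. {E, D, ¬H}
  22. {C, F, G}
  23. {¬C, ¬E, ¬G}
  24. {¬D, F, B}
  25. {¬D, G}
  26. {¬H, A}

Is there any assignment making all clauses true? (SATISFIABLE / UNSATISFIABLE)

Branch on A: take A = True.
Try B = False.
  then C is forced to False.
  then H is forced to True.
For the remaining variables, D = True, E = False, F = True, G = True works.
So A=True, B=False, C=False, D=True, E=False, F=True, G=True, H=True is a satisfying assignment.

SATISFIABLE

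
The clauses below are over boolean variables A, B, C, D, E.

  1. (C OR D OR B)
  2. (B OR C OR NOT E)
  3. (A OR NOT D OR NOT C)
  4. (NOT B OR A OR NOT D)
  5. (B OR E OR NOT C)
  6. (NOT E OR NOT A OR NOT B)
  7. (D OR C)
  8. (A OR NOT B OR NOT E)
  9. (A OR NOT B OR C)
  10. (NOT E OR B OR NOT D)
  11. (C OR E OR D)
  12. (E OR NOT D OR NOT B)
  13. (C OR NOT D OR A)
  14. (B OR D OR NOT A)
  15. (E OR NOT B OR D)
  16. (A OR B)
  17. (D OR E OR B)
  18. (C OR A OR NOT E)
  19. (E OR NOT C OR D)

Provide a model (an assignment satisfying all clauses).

A=T, B=F, C=F, D=T, E=F

Set A = True and propagate.
Try B = False.
  then D is forced to True.
  then E is forced to False.
  then C is forced to False.
Every clause has at least one true literal under this assignment.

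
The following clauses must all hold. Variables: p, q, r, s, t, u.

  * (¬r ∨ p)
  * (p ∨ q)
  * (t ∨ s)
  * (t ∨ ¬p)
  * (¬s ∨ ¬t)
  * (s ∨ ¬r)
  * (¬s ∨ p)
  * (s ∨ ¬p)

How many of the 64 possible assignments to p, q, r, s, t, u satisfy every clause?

2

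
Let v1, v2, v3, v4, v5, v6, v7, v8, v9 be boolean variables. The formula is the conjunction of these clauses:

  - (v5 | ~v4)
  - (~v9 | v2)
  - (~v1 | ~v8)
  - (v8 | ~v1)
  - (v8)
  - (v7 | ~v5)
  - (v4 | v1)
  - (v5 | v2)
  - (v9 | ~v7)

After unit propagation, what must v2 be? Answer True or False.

True

(v8) stands alone — v8 = True.
(~v8 | ~v1): since v8 = True, the clause reduces to (~v1). v1 = False.
In (v1 | v4), v1 is now false; v4 must hold, so v4 = True.
In (v5 | ~v4), ~v4 is now false; v5 must hold, so v5 = True.
(~v5 | v7) with v5 = True leaves only v7, so v7 = True.
From (~v7 | v9) and v7 = True: v9 = True.
(v2 | ~v9) with v9 = True leaves only v2, so v2 = True.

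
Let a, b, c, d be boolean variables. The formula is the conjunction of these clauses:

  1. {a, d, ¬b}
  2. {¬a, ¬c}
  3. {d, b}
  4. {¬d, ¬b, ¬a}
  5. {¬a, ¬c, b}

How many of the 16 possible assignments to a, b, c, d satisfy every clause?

6

The models are:
  a=0 b=0 c=0 d=1
  a=0 b=0 c=1 d=1
  a=0 b=1 c=0 d=1
  a=0 b=1 c=1 d=1
  a=1 b=0 c=0 d=1
  a=1 b=1 c=0 d=0
Count: 6.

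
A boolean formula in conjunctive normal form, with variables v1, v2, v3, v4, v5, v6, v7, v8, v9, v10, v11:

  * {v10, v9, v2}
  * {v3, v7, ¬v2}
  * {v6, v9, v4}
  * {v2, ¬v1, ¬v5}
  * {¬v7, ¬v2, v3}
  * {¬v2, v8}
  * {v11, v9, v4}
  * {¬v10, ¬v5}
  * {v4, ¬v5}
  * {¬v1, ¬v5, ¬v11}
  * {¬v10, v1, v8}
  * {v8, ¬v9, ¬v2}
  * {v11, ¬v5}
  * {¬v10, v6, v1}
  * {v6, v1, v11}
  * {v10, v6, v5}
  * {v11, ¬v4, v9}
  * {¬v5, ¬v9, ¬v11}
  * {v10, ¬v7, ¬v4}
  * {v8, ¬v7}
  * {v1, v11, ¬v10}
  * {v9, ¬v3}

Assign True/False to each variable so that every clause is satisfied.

v1 = False  v2 = False  v3 = True  v4 = True  v5 = False  v6 = True  v7 = True  v8 = True  v9 = True  v10 = True  v11 = True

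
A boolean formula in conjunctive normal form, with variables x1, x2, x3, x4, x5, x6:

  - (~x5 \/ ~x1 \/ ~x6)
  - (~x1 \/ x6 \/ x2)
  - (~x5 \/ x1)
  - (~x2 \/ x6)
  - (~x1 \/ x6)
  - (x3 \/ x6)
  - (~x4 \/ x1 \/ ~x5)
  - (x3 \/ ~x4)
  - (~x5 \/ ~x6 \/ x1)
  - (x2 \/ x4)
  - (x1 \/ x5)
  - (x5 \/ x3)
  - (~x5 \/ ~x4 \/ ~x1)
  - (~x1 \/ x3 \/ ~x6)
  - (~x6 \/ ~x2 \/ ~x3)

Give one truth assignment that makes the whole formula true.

x1=T  x2=F  x3=T  x4=T  x5=F  x6=T

Check each clause:
  1. (~x1 \/ ~x5 \/ ~x6) — ~x5 is true.
  2. (x2 \/ x6 \/ ~x1) — x6 is true.
  3. (~x5 \/ x1) — x1 is true.
  4. (~x2 \/ x6) — x6 is true.
  5. (x6 \/ ~x1) — x6 is true.
  6. (x3 \/ x6) — x3 is true.
  7. (~x4 \/ x1 \/ ~x5) — x1 is true.
  8. (x3 \/ ~x4) — x3 is true.
  9. (~x5 \/ x1 \/ ~x6) — x1 is true.
  10. (x4 \/ x2) — x4 is true.
  11. (x1 \/ x5) — x1 is true.
  12. (x3 \/ x5) — x3 is true.
  13. (~x5 \/ ~x4 \/ ~x1) — ~x5 is true.
  14. (~x6 \/ ~x1 \/ x3) — x3 is true.
  15. (~x2 \/ ~x6 \/ ~x3) — ~x2 is true.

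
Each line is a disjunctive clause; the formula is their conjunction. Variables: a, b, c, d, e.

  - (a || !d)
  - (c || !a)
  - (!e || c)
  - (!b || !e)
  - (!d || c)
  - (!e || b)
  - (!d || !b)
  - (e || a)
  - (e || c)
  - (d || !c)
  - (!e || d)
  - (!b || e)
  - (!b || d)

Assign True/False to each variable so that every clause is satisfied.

a=1, b=0, c=1, d=1, e=0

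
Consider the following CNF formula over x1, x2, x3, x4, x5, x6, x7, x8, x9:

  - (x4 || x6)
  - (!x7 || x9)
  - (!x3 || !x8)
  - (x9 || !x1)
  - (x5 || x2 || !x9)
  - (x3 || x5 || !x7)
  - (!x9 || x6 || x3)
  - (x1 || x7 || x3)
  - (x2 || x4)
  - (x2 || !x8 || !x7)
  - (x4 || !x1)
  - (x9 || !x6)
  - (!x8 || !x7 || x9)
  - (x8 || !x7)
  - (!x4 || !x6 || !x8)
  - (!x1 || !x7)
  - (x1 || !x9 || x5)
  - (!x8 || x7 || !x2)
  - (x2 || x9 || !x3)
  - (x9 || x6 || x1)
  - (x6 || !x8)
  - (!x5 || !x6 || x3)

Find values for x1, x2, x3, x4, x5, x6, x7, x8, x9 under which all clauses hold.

x1 = F, x2 = T, x3 = T, x4 = T, x5 = T, x6 = F, x7 = F, x8 = F, x9 = T

Branch on x1: take x1 = False.
The remaining clauses are satisfied by x2 = True, x3 = True, x4 = True, x5 = True, x6 = False, x7 = False, x8 = False, x9 = True.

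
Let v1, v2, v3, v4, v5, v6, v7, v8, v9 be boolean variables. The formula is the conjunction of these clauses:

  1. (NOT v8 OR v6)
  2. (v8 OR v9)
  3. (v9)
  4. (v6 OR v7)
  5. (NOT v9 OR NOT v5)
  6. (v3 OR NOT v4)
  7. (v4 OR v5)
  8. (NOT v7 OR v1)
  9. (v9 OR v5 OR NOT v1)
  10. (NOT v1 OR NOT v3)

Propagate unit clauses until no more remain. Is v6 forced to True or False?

(v9) is a unit clause: v9 = True.
From (NOT v9 OR NOT v5) and v9 = True: v5 = False.
In (v4 OR v5), v5 is now false; v4 must hold, so v4 = True.
(NOT v4 OR v3): since v4 = True, the clause reduces to (v3). v3 = True.
From (NOT v1 OR NOT v3) and v3 = True: v1 = False.
From (NOT v7 OR v1) and v1 = False: v7 = False.
(v7 OR v6): since v7 = False, the clause reduces to (v6). v6 = True.

True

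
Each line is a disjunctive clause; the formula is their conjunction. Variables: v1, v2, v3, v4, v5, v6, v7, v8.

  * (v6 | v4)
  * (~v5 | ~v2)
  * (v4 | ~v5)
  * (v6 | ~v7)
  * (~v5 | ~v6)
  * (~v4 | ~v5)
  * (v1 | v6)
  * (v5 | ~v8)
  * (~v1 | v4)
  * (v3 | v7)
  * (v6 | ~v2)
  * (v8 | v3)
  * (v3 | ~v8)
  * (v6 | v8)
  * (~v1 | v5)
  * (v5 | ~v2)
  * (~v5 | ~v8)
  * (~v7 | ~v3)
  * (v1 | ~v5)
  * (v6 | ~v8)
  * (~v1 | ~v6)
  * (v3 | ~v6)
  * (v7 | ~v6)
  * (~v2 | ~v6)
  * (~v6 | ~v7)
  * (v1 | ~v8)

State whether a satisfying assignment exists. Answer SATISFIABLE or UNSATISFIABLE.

UNSATISFIABLE

v6 = True:
  propagation gives v5=False, v8=False, v3=True, v1=False; an empty clause results — contradiction.
v6 = False:
  propagation gives v4=True, v7=False, v5=False, v1=True; an empty clause results — contradiction.
Every branch closes, so no satisfying assignment exists.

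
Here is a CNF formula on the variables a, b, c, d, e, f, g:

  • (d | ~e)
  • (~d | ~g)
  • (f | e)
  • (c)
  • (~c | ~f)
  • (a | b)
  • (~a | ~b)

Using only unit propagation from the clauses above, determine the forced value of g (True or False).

False

(c) is a unit clause: c = True.
(~f | ~c) with c = True leaves only ~f, so f = False.
(f | e): since f = False, the clause reduces to (e). e = True.
In (d | ~e), ~e is now false; d must hold, so d = True.
(~d | ~g): since d = True, the clause reduces to (~g). g = False.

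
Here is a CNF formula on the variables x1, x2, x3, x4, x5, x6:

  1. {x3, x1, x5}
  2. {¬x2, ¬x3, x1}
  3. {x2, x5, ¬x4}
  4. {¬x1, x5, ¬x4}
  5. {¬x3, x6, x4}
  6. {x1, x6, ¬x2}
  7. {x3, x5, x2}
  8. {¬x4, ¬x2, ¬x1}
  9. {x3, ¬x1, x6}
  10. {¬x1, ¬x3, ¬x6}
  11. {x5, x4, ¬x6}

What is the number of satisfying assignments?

Split on x1, then x3.
  x1=1, x3=1: remaining (x2,x4,x5,x6) ∈ {(0,1,1,0)} — 1.
  x1=1, x3=0: remaining (x2,x4,x5,x6) ∈ {(0,0,1,1); (0,1,1,1); (1,0,1,1)} — 3.
  x1=0, x3=1: remaining (x2,x4,x5,x6) ∈ {(0,0,1,1); (0,1,1,0); (0,1,1,1)} — 3.
  x1=0, x3=0: x4 free; 3 ways for (x2,x5,x6) × 2^1 = 6.
Total: 1 + 3 + 3 + 6 = 13.

13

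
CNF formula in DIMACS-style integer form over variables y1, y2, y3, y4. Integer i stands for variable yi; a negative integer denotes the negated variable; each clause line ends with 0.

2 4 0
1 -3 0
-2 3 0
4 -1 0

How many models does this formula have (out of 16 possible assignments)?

4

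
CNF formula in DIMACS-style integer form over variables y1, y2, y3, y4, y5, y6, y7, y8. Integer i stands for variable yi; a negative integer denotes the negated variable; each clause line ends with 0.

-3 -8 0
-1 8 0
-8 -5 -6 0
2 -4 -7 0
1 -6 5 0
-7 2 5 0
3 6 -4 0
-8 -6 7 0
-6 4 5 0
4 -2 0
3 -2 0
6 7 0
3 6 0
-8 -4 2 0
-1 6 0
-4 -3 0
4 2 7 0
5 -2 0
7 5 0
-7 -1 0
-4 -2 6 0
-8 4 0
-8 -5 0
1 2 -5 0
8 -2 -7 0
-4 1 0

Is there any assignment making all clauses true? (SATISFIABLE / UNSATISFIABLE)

UNSATISFIABLE

y2 = True:
  propagation gives y4=True, y3=True; an empty clause results — contradiction.
y2 = False:
  y4 = True:
    propagation gives y7=False, y6=True, y8=False, y1=False; an empty clause results — contradiction.
  y4 = False:
    propagation gives y7=True, y5=True, y1=False; an empty clause results — contradiction.
Every branch closes, so no satisfying assignment exists.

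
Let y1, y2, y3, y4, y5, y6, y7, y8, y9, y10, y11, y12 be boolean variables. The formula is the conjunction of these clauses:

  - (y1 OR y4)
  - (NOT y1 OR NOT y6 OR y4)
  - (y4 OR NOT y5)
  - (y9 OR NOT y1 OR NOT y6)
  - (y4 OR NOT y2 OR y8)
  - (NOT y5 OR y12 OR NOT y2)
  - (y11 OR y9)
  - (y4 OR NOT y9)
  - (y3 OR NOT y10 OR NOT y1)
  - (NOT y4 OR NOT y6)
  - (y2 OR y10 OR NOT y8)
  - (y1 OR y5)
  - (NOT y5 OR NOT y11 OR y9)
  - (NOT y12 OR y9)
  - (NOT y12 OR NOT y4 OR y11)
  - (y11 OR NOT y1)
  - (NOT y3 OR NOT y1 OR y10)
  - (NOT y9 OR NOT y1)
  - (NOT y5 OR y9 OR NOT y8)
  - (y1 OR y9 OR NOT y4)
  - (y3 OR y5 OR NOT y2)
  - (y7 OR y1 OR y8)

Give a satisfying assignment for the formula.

y1 = True, y2 = False, y3 = True, y4 = False, y5 = False, y6 = False, y7 = True, y8 = True, y9 = False, y10 = True, y11 = True, y12 = False

y6 occurs only negated in the remaining clauses — set y6 = False.
Pure literal: y7 appears only positively; assign y7 = True.
Branch on y1: take y1 = True.
  then y11 is forced to True.
  then y9 is forced to False.
  then y5 is forced to False.
  then y12 is forced to False.
For the remaining variables, y2 = False, y3 = True, y4 = False, y8 = True, y10 = True works.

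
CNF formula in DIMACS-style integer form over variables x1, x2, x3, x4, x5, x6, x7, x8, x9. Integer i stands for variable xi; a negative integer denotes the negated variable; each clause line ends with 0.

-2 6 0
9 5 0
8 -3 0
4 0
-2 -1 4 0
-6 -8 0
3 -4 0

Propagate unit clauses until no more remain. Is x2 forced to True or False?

(x4) stands alone — x4 = True.
From (~x4 \/ x3) and x4 = True: x3 = True.
(x8 \/ ~x3): since x3 = True, the clause reduces to (x8). x8 = True.
(~x6 \/ ~x8) with x8 = True leaves only ~x6, so x6 = False.
(x6 \/ ~x2) with x6 = False leaves only ~x2, so x2 = False.

False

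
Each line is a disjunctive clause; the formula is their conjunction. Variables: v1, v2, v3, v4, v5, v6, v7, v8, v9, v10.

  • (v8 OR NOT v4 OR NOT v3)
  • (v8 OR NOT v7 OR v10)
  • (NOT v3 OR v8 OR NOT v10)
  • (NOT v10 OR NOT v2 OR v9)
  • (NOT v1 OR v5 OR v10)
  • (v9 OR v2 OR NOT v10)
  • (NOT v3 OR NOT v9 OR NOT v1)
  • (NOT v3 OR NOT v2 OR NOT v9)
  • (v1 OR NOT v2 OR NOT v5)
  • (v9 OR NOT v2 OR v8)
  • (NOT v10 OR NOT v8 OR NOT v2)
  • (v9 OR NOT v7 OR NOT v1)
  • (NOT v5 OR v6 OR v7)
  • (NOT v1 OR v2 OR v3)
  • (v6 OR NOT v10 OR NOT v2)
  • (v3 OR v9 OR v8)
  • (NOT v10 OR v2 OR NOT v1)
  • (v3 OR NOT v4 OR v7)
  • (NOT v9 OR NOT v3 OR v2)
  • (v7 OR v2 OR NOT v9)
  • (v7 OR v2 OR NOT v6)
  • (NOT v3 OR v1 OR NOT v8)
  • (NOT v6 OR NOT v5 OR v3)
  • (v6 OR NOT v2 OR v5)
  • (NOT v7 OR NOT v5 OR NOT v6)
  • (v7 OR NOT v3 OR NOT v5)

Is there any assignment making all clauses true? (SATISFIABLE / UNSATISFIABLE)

SATISFIABLE

Pure literal: v4 appears only negated; assign v4 = False.
Try v1 = False.
For the remaining variables, v2 = False, v3 = False, v5 = False, v6 = False, v7 = True, v8 = True, v9 = True, v10 = False works.
So v1=False, v2=False, v3=False, v4=False, v5=False, v6=False, v7=True, v8=True, v9=True, v10=False is a satisfying assignment.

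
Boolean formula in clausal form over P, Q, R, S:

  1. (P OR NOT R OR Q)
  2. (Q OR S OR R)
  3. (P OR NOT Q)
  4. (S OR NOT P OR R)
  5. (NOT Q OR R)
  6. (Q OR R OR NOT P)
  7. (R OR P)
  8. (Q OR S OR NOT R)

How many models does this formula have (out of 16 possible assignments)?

3

The models are:
  P=1 Q=0 R=1 S=1
  P=1 Q=1 R=1 S=0
  P=1 Q=1 R=1 S=1
Count: 3.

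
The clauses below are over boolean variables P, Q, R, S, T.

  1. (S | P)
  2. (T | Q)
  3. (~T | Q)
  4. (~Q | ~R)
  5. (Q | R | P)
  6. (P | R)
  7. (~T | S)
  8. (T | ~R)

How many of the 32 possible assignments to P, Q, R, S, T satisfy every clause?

3

The models are:
  P=T Q=T R=F S=F T=F
  P=T Q=T R=F S=T T=F
  P=T Q=T R=F S=T T=T
Count: 3.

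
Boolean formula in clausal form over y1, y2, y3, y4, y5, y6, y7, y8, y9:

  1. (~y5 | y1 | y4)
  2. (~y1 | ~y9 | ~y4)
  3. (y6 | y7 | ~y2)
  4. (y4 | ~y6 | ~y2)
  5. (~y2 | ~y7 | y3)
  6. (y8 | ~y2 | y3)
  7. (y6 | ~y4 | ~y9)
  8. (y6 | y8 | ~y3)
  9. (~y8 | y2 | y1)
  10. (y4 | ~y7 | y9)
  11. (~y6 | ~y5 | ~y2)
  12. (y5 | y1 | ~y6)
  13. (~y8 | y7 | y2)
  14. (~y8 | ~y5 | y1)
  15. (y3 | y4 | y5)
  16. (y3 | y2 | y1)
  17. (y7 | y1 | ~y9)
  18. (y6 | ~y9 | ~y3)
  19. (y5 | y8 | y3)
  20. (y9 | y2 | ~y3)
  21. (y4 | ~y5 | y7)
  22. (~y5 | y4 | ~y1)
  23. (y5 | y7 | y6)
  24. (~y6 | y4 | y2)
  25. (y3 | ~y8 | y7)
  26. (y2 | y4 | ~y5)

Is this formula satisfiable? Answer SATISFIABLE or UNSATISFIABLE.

SATISFIABLE

Branch on y1: take y1 = True.
Branch on y2: take y2 = True.
For the remaining variables, y3 = True, y4 = True, y5 = False, y6 = True, y7 = True, y8 = True, y9 = False works.
So y1 = T, y2 = T, y3 = T, y4 = T, y5 = F, y6 = T, y7 = T, y8 = T, y9 = F is a satisfying assignment.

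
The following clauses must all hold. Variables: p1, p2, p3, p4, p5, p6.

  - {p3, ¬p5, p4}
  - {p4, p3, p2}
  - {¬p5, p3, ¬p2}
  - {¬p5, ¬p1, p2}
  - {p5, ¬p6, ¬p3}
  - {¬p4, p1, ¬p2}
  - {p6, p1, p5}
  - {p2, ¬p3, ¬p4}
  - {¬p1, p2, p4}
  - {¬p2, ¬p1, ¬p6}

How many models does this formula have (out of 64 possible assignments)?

16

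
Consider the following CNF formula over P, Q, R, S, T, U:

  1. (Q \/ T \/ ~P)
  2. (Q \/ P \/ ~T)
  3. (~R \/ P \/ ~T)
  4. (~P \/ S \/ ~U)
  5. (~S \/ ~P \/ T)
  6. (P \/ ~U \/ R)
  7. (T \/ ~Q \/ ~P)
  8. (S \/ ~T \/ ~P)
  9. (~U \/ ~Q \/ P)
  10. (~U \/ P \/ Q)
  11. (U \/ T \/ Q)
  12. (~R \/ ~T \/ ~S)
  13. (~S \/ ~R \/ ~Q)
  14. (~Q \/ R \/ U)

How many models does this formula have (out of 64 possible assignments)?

4

Satisfying assignments:
  P=F Q=T R=T S=F T=F U=F
  P=T Q=F R=F S=T T=T U=F
  P=T Q=F R=F S=T T=T U=T
  P=T Q=T R=F S=T T=T U=T
Count: 4.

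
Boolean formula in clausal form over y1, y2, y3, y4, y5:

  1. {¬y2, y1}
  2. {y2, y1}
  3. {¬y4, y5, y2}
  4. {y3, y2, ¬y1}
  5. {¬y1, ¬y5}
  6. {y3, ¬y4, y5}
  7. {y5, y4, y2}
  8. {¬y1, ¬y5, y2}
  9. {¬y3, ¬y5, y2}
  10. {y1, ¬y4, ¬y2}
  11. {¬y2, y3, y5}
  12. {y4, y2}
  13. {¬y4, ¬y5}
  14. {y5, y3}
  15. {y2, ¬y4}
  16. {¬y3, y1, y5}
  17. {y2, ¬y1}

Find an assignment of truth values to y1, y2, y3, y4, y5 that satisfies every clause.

y1 = T  y2 = T  y3 = T  y4 = F  y5 = F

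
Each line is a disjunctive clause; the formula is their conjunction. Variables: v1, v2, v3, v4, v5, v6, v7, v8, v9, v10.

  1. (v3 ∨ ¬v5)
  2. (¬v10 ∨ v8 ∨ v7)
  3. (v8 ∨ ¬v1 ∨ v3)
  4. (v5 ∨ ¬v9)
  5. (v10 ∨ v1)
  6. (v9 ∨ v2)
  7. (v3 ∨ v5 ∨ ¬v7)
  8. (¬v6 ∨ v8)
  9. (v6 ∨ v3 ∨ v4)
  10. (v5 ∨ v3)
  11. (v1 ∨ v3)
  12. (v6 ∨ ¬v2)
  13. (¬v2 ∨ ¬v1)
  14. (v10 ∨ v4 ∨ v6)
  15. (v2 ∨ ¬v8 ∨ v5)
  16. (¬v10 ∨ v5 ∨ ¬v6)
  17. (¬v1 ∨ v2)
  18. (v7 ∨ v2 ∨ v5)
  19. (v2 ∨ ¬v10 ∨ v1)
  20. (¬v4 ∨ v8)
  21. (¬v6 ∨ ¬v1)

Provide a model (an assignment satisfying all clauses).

v1=F, v2=T, v3=T, v4=F, v5=T, v6=T, v7=F, v8=T, v9=F, v10=T

v3 occurs only positively in the remaining clauses — set v3 = True.
Try v1 = False.
  then v10 is forced to True.
  then v2 is forced to True.
  then v6 is forced to True.
  then v8 is forced to True.
  then v5 is forced to True.
v4, v7, v9 are now unconstrained; take v4 = False, v7 = False, v9 = False.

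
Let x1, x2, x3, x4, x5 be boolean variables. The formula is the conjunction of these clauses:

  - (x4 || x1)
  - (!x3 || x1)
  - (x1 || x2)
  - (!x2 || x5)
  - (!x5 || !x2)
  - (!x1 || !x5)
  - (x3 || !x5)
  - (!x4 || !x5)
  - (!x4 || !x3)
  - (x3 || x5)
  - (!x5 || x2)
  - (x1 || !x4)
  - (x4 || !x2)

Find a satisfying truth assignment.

x1 = True, x2 = False, x3 = True, x4 = False, x5 = False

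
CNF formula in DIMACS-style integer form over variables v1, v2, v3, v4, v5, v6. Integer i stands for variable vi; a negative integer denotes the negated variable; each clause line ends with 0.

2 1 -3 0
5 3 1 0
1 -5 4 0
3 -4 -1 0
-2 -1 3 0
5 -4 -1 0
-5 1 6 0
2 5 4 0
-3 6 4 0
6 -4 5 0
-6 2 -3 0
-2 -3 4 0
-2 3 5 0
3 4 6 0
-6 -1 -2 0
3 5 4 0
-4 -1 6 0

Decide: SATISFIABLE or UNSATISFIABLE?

SATISFIABLE

Branch on v1: take v1 = False.
Branch on v2: take v2 = True.
Branch on v3: take v3 = True.
  then v4 is forced to True.
The remaining clauses are satisfied by v5 = False, v6 = True.
So v1=F, v2=T, v3=T, v4=T, v5=F, v6=T is a satisfying assignment.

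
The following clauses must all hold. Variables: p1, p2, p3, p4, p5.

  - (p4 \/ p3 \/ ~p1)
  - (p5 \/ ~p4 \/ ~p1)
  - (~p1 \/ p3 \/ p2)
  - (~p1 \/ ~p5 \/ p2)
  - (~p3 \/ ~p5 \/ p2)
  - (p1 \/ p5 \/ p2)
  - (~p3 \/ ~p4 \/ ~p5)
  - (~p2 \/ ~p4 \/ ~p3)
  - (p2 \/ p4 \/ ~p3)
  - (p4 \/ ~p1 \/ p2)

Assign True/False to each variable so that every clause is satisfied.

p1 = F, p2 = T, p3 = F, p4 = T, p5 = T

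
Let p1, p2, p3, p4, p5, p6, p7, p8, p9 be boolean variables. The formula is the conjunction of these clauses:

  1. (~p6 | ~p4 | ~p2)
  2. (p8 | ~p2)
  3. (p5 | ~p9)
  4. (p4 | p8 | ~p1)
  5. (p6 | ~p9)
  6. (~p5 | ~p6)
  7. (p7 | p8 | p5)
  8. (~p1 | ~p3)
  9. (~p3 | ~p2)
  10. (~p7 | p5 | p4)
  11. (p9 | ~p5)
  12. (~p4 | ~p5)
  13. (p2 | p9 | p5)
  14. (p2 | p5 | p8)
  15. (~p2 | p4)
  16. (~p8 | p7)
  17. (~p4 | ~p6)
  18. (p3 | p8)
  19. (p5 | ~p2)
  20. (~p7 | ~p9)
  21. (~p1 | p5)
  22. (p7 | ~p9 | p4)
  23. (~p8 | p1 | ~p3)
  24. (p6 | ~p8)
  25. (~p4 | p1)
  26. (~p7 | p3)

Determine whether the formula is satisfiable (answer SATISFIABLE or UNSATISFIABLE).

p5 = True:
  propagation gives p6=False, p9=False; an empty clause results — contradiction.
p5 = False:
  propagation gives p9=False, p2=True; an empty clause results — contradiction.
Every branch closes, so no satisfying assignment exists.

UNSATISFIABLE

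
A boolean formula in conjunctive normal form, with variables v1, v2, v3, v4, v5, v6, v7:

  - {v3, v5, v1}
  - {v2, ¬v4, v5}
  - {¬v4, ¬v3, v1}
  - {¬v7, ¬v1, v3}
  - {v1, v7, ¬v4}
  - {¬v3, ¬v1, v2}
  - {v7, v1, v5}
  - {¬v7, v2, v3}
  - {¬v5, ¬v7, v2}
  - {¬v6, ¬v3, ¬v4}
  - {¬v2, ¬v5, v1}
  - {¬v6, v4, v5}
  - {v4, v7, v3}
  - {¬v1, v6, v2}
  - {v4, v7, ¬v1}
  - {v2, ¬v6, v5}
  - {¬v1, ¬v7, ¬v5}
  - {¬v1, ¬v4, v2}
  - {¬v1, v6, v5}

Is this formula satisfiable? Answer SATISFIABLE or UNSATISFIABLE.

Set v1 = False and propagate.
The remaining clauses are satisfied by v2 = True, v3 = True, v4 = False, v5 = False, v6 = False, v7 = True.
Every clause has at least one true literal under this assignment.
So v1=False, v2=True, v3=True, v4=False, v5=False, v6=False, v7=True is a satisfying assignment.

SATISFIABLE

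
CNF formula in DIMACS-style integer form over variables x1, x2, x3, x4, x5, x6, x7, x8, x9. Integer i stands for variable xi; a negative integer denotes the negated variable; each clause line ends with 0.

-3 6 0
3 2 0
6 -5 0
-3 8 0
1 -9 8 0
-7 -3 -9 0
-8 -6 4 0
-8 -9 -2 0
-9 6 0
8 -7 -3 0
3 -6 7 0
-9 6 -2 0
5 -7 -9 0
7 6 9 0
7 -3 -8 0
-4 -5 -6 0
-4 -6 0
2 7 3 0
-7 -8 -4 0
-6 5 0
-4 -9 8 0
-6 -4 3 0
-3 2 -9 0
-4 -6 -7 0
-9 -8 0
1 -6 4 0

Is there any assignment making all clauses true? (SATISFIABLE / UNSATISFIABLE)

SATISFIABLE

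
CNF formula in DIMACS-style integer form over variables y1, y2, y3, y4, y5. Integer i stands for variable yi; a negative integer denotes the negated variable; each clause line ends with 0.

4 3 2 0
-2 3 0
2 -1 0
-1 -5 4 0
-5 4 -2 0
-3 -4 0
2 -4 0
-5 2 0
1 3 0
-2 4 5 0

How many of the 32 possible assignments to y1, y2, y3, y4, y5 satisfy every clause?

The models are:
  y1=F y2=F y3=T y4=F y5=F
That's 1 in total.

1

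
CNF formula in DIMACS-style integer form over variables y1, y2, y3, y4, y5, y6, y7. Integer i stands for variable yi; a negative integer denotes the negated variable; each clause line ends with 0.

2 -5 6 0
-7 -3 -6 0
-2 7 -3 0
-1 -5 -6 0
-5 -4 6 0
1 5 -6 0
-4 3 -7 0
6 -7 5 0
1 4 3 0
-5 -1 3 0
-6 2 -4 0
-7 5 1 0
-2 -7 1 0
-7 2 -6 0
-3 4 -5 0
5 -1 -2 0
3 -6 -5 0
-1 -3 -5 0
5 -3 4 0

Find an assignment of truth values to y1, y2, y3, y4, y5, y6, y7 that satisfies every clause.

y1 = 1  y2 = 0  y3 = 0  y4 = 0  y5 = 0  y6 = 0  y7 = 0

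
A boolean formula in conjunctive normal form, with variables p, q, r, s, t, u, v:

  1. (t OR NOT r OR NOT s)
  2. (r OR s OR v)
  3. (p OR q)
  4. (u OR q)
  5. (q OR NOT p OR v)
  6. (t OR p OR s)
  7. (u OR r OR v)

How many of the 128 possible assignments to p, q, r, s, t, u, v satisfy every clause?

45

Split on p, then q.
  p=T, q=T: 22 of the 32 assignments to (r,s,t,u,v) work.
  p=T, q=F: 7 of the 32 assignments to (r,s,t,u,v) work.
  p=F, q=T: 16 of the 32 assignments to (r,s,t,u,v) work.
  p=F, q=F: a clause becomes empty — 0.
Total: 22 + 7 + 16 + 0 = 45.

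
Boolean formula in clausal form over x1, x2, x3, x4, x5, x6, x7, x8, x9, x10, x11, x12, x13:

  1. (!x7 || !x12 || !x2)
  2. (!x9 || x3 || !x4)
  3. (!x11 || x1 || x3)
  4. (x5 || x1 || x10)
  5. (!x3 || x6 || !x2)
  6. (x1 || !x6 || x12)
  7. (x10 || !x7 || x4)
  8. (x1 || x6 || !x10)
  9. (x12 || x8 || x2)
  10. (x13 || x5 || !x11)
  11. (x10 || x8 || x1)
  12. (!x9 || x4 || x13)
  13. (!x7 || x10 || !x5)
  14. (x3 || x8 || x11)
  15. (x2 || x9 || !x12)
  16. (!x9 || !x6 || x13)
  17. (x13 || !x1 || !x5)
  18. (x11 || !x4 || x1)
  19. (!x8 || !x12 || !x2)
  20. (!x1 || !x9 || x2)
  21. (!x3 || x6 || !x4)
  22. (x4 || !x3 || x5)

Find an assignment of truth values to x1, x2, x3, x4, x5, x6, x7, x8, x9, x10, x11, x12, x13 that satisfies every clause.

x1=T  x2=T  x3=F  x4=F  x5=T  x6=T  x7=T  x8=T  x9=T  x10=T  x11=T  x12=F  x13=T

Pure literal: x13 appears only positively; assign x13 = True.
Set x1 = True and propagate.
The remaining clauses are satisfied by x2 = True, x3 = False, x4 = False, x5 = True, x6 = True, x7 = True, x8 = True, x9 = True, x10 = True, x11 = True, x12 = False.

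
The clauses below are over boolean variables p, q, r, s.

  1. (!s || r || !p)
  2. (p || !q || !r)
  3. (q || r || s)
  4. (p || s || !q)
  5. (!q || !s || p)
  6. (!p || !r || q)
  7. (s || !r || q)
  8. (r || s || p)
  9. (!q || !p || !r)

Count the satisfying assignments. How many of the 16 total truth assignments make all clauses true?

The models are:
  p=0 q=0 r=0 s=1
  p=0 q=0 r=1 s=1
  p=1 q=1 r=0 s=0
Count: 3.

3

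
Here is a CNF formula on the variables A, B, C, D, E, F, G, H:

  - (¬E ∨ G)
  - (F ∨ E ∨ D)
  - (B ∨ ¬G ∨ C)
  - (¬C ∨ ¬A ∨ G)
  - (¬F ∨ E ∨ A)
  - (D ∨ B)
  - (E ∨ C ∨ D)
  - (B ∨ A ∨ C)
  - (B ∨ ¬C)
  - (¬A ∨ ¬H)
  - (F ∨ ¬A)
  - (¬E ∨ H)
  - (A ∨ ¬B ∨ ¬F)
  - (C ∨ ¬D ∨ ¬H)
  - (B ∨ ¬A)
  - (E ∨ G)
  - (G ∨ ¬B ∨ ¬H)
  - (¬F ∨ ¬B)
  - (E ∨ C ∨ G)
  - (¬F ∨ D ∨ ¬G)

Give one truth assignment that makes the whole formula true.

A = 0, B = 1, C = 1, D = 1, E = 1, F = 0, G = 1, H = 1

Try A = False.
Branch on B: take B = True.
  then F is forced to False.
Try C = True.
For the remaining variables, D = True, E = True, G = True, H = True works.
Every clause has at least one true literal under this assignment.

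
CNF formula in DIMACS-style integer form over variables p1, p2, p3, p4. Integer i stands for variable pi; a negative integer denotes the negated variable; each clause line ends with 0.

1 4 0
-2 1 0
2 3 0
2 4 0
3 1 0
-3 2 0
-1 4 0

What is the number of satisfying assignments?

Satisfying assignments:
  p1=T p2=T p3=F p4=T
  p1=T p2=T p3=T p4=T
That's 2 in total.

2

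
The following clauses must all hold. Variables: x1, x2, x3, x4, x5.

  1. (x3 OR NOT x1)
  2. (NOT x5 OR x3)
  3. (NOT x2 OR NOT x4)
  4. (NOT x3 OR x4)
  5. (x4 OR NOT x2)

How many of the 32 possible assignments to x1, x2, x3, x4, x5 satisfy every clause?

6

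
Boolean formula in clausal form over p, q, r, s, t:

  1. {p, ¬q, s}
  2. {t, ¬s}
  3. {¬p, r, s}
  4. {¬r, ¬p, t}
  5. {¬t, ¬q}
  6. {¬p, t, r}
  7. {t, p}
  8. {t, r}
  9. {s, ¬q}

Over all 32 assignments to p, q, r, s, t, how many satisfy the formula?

Satisfying assignments:
  p=0 q=0 r=0 s=0 t=1
  p=0 q=0 r=0 s=1 t=1
  p=0 q=0 r=1 s=0 t=1
  p=0 q=0 r=1 s=1 t=1
  p=1 q=0 r=0 s=1 t=1
  p=1 q=0 r=1 s=0 t=1
  p=1 q=0 r=1 s=1 t=1
That's 7 in total.

7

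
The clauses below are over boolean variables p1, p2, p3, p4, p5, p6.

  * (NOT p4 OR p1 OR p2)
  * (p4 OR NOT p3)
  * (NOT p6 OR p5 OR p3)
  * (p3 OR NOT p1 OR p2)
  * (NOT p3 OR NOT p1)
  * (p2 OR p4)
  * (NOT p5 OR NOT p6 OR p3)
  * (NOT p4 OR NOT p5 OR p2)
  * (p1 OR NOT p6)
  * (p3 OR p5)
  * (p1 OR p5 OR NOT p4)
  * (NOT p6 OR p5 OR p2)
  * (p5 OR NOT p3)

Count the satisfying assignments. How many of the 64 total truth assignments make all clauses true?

5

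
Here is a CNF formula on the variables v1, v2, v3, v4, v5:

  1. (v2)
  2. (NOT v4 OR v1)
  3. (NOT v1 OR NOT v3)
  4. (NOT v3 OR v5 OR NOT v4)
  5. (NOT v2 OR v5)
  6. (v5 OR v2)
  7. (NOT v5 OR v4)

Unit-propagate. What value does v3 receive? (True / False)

False

(v2) stands alone — v2 = True.
(NOT v2 OR v5): since v2 = True, the clause reduces to (v5). v5 = True.
In (NOT v5 OR v4), NOT v5 is now false; v4 must hold, so v4 = True.
(v1 OR NOT v4) with v4 = True leaves only v1, so v1 = True.
(NOT v1 OR NOT v3): since v1 = True, the clause reduces to (NOT v3). v3 = False.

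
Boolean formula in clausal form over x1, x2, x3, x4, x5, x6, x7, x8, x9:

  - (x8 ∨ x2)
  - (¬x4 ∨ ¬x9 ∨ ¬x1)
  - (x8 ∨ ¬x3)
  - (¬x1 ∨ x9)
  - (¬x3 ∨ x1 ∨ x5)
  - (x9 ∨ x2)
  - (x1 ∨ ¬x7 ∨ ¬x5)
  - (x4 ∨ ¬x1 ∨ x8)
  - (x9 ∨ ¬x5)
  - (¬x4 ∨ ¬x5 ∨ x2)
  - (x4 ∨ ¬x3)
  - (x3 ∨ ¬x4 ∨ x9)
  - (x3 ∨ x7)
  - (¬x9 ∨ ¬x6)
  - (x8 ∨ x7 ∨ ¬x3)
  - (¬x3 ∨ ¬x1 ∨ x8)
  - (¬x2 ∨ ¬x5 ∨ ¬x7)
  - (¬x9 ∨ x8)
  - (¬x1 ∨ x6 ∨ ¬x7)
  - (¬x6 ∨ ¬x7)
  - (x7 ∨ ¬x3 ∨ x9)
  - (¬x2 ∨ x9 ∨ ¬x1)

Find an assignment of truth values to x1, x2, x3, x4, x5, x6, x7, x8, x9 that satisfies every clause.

Pure literal: x8 appears only positively; assign x8 = True.
Set x1 = False and propagate.
The remaining clauses are satisfied by x2 = True, x3 = False, x4 = False, x5 = False, x6 = False, x7 = True, x9 = False.

x1=F, x2=T, x3=F, x4=F, x5=F, x6=F, x7=T, x8=T, x9=F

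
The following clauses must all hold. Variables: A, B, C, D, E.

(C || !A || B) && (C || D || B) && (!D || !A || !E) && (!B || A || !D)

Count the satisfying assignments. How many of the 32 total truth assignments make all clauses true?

19

Case analysis on A and B:
  A=T, B=T: C free; 3 ways for (D,E) × 2^1 = 6.
  A=T, B=F: remaining (C,D,E) ∈ {(T,F,F); (T,F,T); (T,T,F)} — 3.
  A=F, B=T: remaining (C,D,E) ∈ {(F,F,F); (F,F,T); (T,F,F); (T,F,T)} — 4.
  A=F, B=F: E free; 3 ways for (C,D) × 2^1 = 6.
Total: 6 + 3 + 4 + 6 = 19.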